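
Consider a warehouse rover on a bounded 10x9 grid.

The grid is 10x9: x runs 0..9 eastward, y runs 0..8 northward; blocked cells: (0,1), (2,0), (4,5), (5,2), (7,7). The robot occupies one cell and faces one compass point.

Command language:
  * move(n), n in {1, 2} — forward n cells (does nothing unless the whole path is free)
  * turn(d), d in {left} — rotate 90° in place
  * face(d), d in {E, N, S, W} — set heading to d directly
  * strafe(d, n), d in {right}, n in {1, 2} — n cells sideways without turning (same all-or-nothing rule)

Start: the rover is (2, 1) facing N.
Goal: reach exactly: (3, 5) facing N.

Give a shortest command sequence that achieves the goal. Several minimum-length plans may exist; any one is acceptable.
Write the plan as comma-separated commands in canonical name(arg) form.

t0: (2, 1) facing N
1. move(2) → (2, 3) facing N
2. move(2) → (2, 5) facing N
3. strafe(right, 1) → (3, 5) facing N
no 2-step plan works, so 3 is optimal.

move(2), move(2), strafe(right, 1)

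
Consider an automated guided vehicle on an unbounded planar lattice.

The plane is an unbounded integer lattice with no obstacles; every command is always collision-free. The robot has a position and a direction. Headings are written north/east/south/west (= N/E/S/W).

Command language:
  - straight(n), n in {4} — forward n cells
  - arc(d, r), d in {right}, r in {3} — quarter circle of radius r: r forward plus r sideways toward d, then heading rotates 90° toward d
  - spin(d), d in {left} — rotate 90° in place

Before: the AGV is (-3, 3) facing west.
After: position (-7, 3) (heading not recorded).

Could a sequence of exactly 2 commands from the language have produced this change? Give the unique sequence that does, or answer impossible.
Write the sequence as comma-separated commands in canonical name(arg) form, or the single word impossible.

straight(4), spin(left)

key: order matters: swapping straight(4) and spin(left) lands elsewhere
t0: (-3, 3) facing west
1. straight(4) → (-7, 3) facing west
2. spin(left) → (-7, 3) facing south
all 9 alternatives checked — unique.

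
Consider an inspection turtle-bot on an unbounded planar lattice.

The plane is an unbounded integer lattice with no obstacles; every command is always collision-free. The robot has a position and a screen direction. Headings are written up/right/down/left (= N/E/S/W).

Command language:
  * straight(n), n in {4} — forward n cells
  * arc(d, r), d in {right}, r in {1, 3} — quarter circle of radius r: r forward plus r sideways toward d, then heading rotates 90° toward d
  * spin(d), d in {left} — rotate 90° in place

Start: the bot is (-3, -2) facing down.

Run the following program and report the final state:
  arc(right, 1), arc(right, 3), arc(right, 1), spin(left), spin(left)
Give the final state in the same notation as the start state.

t0: (-3, -2) facing down
[1] after arc(right, 1): (-4, -3) facing left
[2] after arc(right, 3): (-7, 0) facing up
[3] after arc(right, 1): (-6, 1) facing right
[4] after spin(left): (-6, 1) facing up
[5] after spin(left): (-6, 1) facing left

(-6, 1) facing left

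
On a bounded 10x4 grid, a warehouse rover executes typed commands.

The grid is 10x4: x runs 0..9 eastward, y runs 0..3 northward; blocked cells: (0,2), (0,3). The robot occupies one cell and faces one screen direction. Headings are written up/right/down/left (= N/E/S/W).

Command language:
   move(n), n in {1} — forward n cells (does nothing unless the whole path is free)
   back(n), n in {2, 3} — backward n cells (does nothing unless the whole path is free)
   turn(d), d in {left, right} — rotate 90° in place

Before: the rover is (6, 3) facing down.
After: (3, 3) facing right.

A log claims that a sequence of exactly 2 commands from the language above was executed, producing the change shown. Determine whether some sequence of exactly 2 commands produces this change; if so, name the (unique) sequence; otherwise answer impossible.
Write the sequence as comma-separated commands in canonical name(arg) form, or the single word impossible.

key: order matters: swapping turn(left) and back(3) lands elsewhere
initial: (6, 3) facing down
[1] after turn(left): (6, 3) facing right
[2] after back(3): (3, 3) facing right
no other 2-command option fits: unique.

turn(left), back(3)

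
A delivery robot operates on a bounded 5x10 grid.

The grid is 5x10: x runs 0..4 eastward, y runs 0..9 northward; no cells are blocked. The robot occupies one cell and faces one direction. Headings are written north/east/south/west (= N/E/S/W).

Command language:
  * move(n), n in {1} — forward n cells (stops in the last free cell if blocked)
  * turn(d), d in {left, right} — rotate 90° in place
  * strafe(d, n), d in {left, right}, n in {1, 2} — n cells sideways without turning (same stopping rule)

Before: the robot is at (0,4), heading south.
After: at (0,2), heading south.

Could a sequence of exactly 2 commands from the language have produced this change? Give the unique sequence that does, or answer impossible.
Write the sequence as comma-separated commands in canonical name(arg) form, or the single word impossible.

move(1), move(1)

key: still facing S at the end — nothing in the sequence rotates
from: at (0,4), heading south
step 1 (move(1)): at (0,3), heading south
step 2 (move(1)): at (0,2), heading south
no rival 2-sequence matches.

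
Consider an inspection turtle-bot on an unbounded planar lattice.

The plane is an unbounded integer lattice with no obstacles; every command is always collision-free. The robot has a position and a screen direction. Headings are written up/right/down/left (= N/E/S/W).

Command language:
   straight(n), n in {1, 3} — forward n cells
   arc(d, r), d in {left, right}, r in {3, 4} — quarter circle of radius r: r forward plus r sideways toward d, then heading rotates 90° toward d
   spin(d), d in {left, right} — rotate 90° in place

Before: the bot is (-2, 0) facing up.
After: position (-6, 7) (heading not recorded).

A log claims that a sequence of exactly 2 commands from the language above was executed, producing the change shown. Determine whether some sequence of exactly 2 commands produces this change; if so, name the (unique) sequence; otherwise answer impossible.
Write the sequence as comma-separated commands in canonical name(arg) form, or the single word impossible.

key: order matters: swapping straight(3) and arc(left, 4) lands elsewhere
initial: (-2, 0) facing up
1. straight(3) → (-2, 3) facing up
2. arc(left, 4) → (-6, 7) facing left
all 64 alternatives checked — unique.

straight(3), arc(left, 4)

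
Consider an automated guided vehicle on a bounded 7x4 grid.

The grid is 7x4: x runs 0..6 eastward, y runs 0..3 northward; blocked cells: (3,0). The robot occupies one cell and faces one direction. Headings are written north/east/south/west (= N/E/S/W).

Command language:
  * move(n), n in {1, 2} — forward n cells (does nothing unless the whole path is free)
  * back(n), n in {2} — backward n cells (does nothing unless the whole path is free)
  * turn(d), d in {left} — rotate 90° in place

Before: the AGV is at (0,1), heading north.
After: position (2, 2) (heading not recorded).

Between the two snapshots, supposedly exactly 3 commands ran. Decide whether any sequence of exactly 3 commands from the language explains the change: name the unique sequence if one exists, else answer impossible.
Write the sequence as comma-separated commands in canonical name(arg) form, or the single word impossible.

move(1), turn(left), back(2)

key: order matters: swapping move(1) and back(2) lands elsewhere
begin: at (0,1), heading north
[1] after move(1): at (0,2), heading north
[2] after turn(left): at (0,2), heading west
[3] after back(2): at (2,2), heading west
all 64 alternatives checked — unique.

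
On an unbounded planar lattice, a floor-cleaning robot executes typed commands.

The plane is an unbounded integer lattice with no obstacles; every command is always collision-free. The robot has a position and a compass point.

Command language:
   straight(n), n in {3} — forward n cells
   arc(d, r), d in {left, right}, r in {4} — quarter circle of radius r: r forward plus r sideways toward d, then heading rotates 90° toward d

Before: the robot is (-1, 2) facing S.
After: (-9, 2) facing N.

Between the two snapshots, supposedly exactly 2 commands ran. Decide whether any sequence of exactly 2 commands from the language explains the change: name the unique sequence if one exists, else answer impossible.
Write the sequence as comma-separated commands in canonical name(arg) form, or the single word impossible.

arc(right, 4), arc(right, 4)

key: cell and facing (now N) both changed — the 2 commands mix motion and turning
initial: (-1, 2) facing S
[1] after arc(right, 4): (-5, -2) facing W
[2] after arc(right, 4): (-9, 2) facing N
no other 2-command option fits: unique.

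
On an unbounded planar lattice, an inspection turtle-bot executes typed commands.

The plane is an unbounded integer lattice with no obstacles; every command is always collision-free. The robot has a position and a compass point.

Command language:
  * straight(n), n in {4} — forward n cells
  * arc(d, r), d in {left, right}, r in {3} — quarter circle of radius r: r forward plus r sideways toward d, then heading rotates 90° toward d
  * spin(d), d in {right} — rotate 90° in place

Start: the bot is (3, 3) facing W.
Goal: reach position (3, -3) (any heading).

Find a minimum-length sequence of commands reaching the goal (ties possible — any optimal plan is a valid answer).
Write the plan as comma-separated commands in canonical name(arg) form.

arc(left, 3), arc(left, 3)

t0: (3, 3) facing W
t=1 arc(left, 3) ⇒ (0, 0) facing S
t=2 arc(left, 3) ⇒ (3, -3) facing E
no 1-step plan works, so 2 is optimal.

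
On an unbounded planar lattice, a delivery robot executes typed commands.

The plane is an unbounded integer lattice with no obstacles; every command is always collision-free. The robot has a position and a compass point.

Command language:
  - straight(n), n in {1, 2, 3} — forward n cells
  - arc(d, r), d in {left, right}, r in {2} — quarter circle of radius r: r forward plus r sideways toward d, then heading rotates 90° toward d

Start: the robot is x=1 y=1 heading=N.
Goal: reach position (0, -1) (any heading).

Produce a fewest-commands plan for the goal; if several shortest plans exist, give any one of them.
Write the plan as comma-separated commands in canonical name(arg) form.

arc(left, 2), arc(left, 2), arc(left, 2), straight(1)

begin: x=1 y=1 heading=N
t=1 arc(left, 2) ⇒ x=-1 y=3 heading=W
t=2 arc(left, 2) ⇒ x=-3 y=1 heading=S
t=3 arc(left, 2) ⇒ x=-1 y=-1 heading=E
t=4 straight(1) ⇒ x=0 y=-1 heading=E
minimal: 4 command(s), checked below 4.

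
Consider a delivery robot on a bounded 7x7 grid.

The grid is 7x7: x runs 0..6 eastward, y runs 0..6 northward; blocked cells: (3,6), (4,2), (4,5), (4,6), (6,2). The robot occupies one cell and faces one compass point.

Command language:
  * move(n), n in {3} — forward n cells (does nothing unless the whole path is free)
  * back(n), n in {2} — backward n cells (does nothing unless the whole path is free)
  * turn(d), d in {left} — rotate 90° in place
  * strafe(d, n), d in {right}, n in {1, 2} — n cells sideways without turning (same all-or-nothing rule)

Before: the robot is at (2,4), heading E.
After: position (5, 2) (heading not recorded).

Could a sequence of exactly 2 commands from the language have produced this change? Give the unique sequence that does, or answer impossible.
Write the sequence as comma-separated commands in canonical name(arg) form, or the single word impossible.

key: order matters: swapping move(3) and strafe(right, 2) lands elsewhere
begin: at (2,4), heading E
1. move(3) → at (5,4), heading E
2. strafe(right, 2) → at (5,2), heading E
uniquely the one of 25 2-step routes that fits.

move(3), strafe(right, 2)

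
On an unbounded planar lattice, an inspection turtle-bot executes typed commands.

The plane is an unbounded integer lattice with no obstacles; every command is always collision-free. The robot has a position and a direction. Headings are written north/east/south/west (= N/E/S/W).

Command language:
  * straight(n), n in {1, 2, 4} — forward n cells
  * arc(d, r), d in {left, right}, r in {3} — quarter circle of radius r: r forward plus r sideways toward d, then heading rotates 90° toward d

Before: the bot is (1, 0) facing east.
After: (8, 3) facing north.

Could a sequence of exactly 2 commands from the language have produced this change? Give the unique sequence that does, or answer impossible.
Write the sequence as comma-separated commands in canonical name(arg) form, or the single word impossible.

straight(4), arc(left, 3)

key: position moved to (8,3) AND the heading swung to N — translation plus rotation needed
initial: (1, 0) facing east
step 1 (straight(4)): (5, 0) facing east
step 2 (arc(left, 3)): (8, 3) facing north
all 25 alternatives checked — unique.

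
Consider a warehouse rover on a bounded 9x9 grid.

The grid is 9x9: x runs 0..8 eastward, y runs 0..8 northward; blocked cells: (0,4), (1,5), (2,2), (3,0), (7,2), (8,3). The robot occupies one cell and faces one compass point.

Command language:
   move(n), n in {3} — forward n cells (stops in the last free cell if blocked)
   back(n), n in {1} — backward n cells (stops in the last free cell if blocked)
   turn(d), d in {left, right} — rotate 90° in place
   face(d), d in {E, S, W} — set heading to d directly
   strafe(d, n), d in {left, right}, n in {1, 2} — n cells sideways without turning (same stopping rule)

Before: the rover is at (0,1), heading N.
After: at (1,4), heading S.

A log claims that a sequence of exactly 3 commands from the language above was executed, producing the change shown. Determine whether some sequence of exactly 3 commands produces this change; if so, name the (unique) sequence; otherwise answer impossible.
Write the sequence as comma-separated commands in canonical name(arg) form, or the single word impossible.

strafe(right, 1), move(3), face(S)

key: cell and facing (now S) both changed — the 3 commands mix motion and turning
begin: at (0,1), heading N
[1] after strafe(right, 1): at (1,1), heading N
[2] after move(3): at (1,4), heading N
[3] after face(S): at (1,4), heading S
all 1331 alternatives checked — unique.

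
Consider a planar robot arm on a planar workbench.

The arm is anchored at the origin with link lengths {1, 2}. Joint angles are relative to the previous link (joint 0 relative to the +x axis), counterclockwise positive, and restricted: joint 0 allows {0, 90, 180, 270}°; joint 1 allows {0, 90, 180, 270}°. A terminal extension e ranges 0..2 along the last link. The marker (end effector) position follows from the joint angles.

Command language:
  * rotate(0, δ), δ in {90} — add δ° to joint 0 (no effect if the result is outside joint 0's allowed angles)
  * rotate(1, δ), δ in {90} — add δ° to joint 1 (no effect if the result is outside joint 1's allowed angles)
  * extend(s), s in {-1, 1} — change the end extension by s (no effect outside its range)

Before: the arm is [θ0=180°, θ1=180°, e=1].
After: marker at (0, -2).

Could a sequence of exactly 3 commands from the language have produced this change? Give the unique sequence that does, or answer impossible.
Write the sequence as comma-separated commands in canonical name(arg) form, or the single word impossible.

rotate(0, 90), rotate(0, 90), rotate(0, 90)

initial: [θ0=180°, θ1=180°, e=1]
t=1 rotate(0, 90) ⇒ [θ0=270°, θ1=180°, e=1]
t=2 rotate(0, 90) ⇒ [θ0=0°, θ1=180°, e=1]
t=3 rotate(0, 90) ⇒ [θ0=90°, θ1=180°, e=1]
no other 3-command option fits: unique.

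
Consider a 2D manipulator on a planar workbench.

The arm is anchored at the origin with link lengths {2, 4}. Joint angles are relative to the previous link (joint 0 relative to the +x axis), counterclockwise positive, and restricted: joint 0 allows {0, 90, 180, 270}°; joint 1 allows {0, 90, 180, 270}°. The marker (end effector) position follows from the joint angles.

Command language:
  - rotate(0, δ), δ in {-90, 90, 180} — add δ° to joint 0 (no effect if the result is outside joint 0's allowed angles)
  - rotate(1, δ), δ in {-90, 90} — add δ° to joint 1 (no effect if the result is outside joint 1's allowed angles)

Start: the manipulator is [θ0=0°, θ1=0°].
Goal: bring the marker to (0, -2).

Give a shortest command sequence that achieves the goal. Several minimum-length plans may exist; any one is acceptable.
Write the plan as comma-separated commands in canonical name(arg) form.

rotate(1, 90), rotate(1, 90), rotate(0, 90)

initial: [θ0=0°, θ1=0°]
1. rotate(1, 90) → [θ0=0°, θ1=90°]
2. rotate(1, 90) → [θ0=0°, θ1=180°]
3. rotate(0, 90) → [θ0=90°, θ1=180°]
nothing shorter than 3 reaches the goal.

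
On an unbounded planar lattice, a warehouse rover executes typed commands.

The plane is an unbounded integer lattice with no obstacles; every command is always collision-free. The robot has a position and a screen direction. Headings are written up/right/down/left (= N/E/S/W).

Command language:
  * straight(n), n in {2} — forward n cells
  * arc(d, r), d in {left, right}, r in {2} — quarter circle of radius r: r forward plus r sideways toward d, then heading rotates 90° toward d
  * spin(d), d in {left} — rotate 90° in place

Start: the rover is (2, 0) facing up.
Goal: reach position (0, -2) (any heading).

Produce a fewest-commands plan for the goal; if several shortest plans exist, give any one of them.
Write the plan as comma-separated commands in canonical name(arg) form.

spin(left), arc(left, 2)

start: (2, 0) facing up
[1] after spin(left): (2, 0) facing left
[2] after arc(left, 2): (0, -2) facing down
shorter routes all fall short; 2 is best.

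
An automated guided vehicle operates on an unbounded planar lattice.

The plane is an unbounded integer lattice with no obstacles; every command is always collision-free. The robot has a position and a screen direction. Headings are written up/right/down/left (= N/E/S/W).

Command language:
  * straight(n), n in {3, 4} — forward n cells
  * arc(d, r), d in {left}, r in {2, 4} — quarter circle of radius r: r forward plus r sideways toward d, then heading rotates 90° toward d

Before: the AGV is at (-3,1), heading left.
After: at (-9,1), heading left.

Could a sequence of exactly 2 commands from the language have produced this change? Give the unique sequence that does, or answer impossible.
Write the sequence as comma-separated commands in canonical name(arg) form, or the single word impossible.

straight(3), straight(3)

key: heading stays W — no command in the sequence turns
start: at (-3,1), heading left
1. straight(3) → at (-6,1), heading left
2. straight(3) → at (-9,1), heading left
no rival 2-sequence matches.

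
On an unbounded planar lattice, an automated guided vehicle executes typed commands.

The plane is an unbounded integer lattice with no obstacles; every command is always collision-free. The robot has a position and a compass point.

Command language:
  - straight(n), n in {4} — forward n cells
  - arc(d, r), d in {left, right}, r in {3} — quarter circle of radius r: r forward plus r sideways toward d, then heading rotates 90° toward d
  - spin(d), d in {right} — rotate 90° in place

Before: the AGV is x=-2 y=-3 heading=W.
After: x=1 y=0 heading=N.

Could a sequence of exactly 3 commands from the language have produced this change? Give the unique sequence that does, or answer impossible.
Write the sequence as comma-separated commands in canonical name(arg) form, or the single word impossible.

spin(right), spin(right), arc(left, 3)

key: cell and facing (now N) both changed — the 3 commands mix motion and turning
begin: x=-2 y=-3 heading=W
1. spin(right) → x=-2 y=-3 heading=N
2. spin(right) → x=-2 y=-3 heading=E
3. arc(left, 3) → x=1 y=0 heading=N
uniquely the one of 64 3-step routes that fits.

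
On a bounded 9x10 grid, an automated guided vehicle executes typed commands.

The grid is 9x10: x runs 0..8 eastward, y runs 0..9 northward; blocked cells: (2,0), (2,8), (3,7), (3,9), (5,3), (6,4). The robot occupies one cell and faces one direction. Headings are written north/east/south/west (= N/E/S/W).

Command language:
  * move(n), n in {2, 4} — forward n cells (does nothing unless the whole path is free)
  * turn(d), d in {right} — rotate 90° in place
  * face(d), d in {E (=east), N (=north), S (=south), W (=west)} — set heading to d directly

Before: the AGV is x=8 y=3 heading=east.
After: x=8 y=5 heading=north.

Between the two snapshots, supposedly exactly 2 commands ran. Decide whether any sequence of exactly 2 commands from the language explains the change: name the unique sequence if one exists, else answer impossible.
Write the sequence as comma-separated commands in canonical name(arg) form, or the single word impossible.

key: cell and facing (now N) both changed — the 2 commands mix motion and turning
begin: x=8 y=3 heading=east
1. face(N) → x=8 y=3 heading=north
2. move(2) → x=8 y=5 heading=north
all 49 alternatives checked — unique.

face(N), move(2)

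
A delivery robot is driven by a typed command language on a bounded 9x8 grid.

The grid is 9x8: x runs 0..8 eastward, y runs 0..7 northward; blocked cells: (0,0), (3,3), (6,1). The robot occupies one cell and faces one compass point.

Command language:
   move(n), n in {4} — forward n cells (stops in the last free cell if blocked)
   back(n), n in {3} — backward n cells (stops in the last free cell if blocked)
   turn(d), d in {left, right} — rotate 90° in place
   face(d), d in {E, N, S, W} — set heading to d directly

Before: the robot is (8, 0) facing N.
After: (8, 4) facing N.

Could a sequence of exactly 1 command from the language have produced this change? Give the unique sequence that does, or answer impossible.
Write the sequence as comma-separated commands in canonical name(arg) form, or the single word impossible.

move(4)

key: heading stays N — the single command does not turn
from: (8, 0) facing N
step 1 (move(4)): (8, 4) facing N
uniquely the one of 8 1-step routes that fits.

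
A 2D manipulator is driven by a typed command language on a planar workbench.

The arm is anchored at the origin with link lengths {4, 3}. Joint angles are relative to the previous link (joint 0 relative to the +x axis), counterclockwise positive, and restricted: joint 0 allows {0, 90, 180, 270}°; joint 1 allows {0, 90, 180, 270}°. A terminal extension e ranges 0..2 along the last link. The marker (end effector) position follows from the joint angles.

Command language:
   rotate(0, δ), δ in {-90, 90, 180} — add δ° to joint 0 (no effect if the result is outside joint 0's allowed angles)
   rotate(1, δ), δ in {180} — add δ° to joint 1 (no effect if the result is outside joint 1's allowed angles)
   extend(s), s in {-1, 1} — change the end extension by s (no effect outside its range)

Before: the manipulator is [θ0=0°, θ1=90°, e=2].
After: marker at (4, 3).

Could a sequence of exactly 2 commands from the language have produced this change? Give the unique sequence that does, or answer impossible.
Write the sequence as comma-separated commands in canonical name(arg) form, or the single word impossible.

extend(-1), extend(-1)

start: [θ0=0°, θ1=90°, e=2]
step 1 (extend(-1)): [θ0=0°, θ1=90°, e=1]
step 2 (extend(-1)): [θ0=0°, θ1=90°, e=0]
all 36 alternatives checked — unique.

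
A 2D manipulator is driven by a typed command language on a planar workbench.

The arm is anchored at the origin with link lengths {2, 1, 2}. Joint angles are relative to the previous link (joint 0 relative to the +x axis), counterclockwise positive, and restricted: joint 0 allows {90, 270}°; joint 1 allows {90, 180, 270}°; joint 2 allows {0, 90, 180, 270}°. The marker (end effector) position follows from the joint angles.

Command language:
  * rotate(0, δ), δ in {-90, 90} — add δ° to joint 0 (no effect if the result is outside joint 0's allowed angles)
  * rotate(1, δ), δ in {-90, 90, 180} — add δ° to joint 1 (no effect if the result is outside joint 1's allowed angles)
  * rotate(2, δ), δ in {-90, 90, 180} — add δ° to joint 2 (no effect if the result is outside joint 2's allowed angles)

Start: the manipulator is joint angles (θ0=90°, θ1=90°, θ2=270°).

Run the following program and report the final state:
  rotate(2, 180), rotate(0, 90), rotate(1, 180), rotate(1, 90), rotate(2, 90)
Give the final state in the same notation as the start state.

joint angles (θ0=90°, θ1=270°, θ2=180°)

from: joint angles (θ0=90°, θ1=90°, θ2=270°)
step 1 (rotate(2, 180)): joint angles (θ0=90°, θ1=90°, θ2=90°)
step 2 (rotate(0, 90)): joint angles (θ0=90°, θ1=90°, θ2=90°)
step 3 (rotate(1, 180)): joint angles (θ0=90°, θ1=270°, θ2=90°)
step 4 (rotate(1, 90)): joint angles (θ0=90°, θ1=270°, θ2=90°)
step 5 (rotate(2, 90)): joint angles (θ0=90°, θ1=270°, θ2=180°)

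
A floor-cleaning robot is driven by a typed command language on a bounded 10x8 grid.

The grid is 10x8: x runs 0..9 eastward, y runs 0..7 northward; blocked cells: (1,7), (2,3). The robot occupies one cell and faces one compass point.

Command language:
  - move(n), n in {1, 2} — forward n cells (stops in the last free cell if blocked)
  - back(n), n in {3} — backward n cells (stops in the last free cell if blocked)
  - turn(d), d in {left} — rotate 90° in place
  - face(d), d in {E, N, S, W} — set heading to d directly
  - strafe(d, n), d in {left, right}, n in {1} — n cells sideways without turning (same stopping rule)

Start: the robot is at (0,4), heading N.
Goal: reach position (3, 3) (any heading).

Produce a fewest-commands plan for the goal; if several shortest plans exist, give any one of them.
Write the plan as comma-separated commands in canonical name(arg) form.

from: at (0,4), heading N
[1] after face(W): at (0,4), heading W
[2] after back(3): at (3,4), heading W
[3] after strafe(left, 1): at (3,3), heading W
shorter routes all fall short; 3 is best.

face(W), back(3), strafe(left, 1)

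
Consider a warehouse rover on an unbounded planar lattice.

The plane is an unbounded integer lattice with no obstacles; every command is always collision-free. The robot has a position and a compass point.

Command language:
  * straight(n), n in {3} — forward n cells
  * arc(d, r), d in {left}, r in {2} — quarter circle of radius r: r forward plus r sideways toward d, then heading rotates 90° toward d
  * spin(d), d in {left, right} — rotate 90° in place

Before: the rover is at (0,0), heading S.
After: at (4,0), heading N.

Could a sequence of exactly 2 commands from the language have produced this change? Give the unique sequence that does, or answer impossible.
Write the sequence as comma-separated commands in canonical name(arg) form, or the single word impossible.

arc(left, 2), arc(left, 2)

key: cell and facing (now N) both changed — the 2 commands mix motion and turning
from: at (0,0), heading S
t=1 arc(left, 2) ⇒ at (2,-2), heading E
t=2 arc(left, 2) ⇒ at (4,0), heading N
uniquely the one of 16 2-step routes that fits.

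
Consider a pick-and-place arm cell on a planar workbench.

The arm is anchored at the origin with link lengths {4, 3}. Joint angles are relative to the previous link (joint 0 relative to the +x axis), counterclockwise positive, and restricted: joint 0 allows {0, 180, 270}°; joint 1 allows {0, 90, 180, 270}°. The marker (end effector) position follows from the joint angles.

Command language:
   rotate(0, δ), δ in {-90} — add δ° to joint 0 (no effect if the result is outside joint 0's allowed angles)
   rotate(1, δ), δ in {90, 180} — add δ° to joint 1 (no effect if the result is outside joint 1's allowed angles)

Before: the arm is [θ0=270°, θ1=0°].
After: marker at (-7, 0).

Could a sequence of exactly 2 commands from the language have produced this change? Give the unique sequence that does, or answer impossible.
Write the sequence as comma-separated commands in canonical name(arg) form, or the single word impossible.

t0: [θ0=270°, θ1=0°]
1. rotate(0, -90) → [θ0=180°, θ1=0°]
2. rotate(0, -90) → [θ0=180°, θ1=0°]
no other 2-command option fits: unique.

rotate(0, -90), rotate(0, -90)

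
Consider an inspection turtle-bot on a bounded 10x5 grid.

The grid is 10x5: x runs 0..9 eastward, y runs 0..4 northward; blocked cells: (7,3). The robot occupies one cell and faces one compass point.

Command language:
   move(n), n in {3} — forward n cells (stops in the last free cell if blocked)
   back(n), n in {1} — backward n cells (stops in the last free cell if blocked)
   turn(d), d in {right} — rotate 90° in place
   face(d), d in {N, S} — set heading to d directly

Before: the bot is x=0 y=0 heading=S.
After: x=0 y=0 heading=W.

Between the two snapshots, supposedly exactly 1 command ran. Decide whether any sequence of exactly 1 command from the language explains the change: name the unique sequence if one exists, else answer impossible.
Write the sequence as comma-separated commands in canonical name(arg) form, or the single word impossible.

key: (0,0) unchanged — the single command moves nothing
t0: x=0 y=0 heading=S
step 1 (turn(right)): x=0 y=0 heading=W
uniquely the one of 5 1-step routes that fits.

turn(right)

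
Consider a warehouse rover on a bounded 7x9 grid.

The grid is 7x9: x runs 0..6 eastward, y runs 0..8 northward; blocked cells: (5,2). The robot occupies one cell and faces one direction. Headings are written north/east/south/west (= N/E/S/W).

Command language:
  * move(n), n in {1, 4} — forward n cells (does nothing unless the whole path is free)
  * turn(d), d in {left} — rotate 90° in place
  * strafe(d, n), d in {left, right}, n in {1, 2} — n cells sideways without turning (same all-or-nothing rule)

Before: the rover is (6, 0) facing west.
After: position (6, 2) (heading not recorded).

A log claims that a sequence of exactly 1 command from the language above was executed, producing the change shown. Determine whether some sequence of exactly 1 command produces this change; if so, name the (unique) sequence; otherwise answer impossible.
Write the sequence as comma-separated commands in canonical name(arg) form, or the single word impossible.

start: (6, 0) facing west
t=1 strafe(right, 2) ⇒ (6, 2) facing west
all 7 alternatives checked — unique.

strafe(right, 2)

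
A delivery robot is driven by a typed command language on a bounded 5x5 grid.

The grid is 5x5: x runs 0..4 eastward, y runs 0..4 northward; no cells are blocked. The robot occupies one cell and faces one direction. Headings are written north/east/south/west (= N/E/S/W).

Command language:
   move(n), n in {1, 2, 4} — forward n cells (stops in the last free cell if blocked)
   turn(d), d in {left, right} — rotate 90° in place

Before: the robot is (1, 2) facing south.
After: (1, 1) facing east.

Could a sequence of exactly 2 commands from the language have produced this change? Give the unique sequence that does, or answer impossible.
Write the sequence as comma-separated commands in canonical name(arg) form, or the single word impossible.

move(1), turn(left)

key: order matters: swapping move(1) and turn(left) lands elsewhere
from: (1, 2) facing south
1. move(1) → (1, 1) facing south
2. turn(left) → (1, 1) facing east
no other 2-command option fits: unique.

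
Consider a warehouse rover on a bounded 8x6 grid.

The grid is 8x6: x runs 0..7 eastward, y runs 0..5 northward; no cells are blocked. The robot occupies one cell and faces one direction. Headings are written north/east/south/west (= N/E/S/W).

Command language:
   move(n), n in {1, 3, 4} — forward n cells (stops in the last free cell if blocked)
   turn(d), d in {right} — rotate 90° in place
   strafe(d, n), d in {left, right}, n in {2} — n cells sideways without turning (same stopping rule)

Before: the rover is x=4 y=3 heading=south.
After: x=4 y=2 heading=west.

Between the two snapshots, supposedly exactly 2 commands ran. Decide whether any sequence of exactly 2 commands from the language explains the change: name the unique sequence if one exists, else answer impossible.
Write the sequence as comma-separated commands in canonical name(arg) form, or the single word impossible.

key: cell and facing (now W) both changed — the 2 commands mix motion and turning
initial: x=4 y=3 heading=south
step 1 (move(1)): x=4 y=2 heading=south
step 2 (turn(right)): x=4 y=2 heading=west
uniquely the one of 36 2-step routes that fits.

move(1), turn(right)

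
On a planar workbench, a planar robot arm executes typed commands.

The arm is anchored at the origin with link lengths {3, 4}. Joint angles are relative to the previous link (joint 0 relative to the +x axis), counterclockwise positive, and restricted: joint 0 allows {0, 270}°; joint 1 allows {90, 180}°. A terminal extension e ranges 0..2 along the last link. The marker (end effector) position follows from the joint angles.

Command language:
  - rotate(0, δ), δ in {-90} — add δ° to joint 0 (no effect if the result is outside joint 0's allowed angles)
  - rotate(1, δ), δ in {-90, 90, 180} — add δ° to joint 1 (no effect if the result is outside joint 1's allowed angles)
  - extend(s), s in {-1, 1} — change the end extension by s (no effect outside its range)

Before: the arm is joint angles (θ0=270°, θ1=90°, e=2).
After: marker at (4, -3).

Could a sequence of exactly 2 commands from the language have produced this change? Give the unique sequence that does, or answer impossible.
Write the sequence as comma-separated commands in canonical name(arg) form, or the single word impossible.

extend(-1), extend(-1)

from: joint angles (θ0=270°, θ1=90°, e=2)
[1] after extend(-1): joint angles (θ0=270°, θ1=90°, e=1)
[2] after extend(-1): joint angles (θ0=270°, θ1=90°, e=0)
all 36 alternatives checked — unique.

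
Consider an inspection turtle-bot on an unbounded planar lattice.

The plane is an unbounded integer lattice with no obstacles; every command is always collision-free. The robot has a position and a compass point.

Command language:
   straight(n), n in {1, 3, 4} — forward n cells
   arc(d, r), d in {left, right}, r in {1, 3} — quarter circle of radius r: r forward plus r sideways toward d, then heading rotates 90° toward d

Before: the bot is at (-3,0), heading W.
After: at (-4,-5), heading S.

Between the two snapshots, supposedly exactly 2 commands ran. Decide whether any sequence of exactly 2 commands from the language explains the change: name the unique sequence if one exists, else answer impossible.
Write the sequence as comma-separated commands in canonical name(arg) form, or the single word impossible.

arc(left, 1), straight(4)

key: position moved to (-4,-5) AND the heading swung to S — translation plus rotation needed
from: at (-3,0), heading W
1. arc(left, 1) → at (-4,-1), heading S
2. straight(4) → at (-4,-5), heading S
no rival 2-sequence matches.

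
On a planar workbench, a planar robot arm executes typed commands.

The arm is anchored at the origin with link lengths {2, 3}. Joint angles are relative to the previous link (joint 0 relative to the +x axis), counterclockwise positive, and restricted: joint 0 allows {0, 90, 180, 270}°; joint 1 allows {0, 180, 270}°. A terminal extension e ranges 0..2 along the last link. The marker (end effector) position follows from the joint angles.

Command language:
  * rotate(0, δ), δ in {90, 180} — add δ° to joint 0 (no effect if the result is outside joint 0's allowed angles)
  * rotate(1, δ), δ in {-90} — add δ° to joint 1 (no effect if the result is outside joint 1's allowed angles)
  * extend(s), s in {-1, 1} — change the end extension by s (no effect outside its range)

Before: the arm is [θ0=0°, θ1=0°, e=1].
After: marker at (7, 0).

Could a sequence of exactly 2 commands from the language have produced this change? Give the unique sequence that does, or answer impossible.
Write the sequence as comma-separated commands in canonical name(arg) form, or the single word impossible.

extend(1), extend(1)

start: [θ0=0°, θ1=0°, e=1]
[1] after extend(1): [θ0=0°, θ1=0°, e=2]
[2] after extend(1): [θ0=0°, θ1=0°, e=2]
no other 2-command option fits: unique.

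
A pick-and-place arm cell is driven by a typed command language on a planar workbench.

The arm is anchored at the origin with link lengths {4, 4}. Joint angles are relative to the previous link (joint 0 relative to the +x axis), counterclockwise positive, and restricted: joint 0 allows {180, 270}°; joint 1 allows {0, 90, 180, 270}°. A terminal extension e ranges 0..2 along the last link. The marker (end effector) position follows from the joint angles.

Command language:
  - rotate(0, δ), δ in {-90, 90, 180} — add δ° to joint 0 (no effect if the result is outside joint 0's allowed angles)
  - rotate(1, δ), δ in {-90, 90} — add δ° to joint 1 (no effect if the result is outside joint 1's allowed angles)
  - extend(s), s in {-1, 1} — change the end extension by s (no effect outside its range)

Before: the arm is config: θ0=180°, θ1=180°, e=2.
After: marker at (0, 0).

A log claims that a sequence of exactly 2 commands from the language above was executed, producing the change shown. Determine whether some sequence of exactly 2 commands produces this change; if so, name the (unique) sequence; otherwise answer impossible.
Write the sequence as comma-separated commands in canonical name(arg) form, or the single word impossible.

extend(-1), extend(-1)

t0: config: θ0=180°, θ1=180°, e=2
[1] after extend(-1): config: θ0=180°, θ1=180°, e=1
[2] after extend(-1): config: θ0=180°, θ1=180°, e=0
no rival 2-sequence matches.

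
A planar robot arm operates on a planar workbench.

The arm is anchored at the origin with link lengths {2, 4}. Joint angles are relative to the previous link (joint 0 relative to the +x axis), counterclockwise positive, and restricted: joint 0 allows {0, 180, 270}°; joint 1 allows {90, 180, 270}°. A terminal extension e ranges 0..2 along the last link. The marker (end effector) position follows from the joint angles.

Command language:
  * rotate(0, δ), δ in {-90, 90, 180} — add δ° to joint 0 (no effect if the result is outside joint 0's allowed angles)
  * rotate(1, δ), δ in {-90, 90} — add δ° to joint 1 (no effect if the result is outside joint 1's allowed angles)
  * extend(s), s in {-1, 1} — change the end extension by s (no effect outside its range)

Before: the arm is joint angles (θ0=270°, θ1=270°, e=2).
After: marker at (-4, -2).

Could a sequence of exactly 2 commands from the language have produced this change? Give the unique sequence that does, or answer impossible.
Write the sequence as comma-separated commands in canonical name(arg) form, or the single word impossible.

extend(-1), extend(-1)

start: joint angles (θ0=270°, θ1=270°, e=2)
t=1 extend(-1) ⇒ joint angles (θ0=270°, θ1=270°, e=1)
t=2 extend(-1) ⇒ joint angles (θ0=270°, θ1=270°, e=0)
no rival 2-sequence matches.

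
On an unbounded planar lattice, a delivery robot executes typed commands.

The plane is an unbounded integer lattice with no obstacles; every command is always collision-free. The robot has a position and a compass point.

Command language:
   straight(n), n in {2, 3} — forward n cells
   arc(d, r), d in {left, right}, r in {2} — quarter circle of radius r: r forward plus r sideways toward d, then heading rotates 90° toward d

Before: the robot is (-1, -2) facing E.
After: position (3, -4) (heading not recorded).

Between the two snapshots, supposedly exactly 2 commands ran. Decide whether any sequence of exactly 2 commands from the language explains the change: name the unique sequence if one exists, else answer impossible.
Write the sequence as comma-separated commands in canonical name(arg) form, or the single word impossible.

straight(2), arc(right, 2)

key: running arc(right, 2) before straight(2) would end elsewhere — order is forced
t0: (-1, -2) facing E
step 1 (straight(2)): (1, -2) facing E
step 2 (arc(right, 2)): (3, -4) facing S
uniquely the one of 16 2-step routes that fits.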